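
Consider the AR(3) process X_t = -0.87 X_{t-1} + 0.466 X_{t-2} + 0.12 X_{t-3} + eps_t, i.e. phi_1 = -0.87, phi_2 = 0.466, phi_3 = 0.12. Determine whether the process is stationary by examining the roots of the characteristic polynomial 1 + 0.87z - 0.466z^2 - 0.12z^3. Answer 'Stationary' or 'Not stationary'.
\text{Not stationary}

The AR(p) characteristic polynomial is P(z) = 1 + 0.87z - 0.466z^2 - 0.12z^3.
Stationarity requires all roots to lie outside the unit circle, i.e. |z| > 1 for every root.
Degree 3: look for a simple real root z0 first, then factor out (1 - z/z0) and solve the remaining quadratic.
Testing z0 = -5: P(-5) = 1 + (0.87)(-5) + (-0.466)(-5)^2 + (-0.12)(-5)^3
  = 1 + (-4.35) + (-11.65) + (15) = 0.  So z_0 = -5 is a root, |z_0| = 5.
Divide out the factor (1 + 0.2 z) = (1 - z/z0) (since 1/z0 = -0.2):
  P(z) = (1 + 0.2 z)(1 + (0.67) z + (-0.6) z^2)
  [check: z-coef 0.67 - (-0.2) = 0.87; z^2-coef -0.6 - (-0.2)(0.67) = -0.466; z^3-coef -(-0.2)(-0.6) = -0.12.]
Remaining roots from the quadratic factor 1 + (0.67) z + (-0.6) z^2:
  Set 1 + (0.67) z + (-0.6) z^2 = 0, i.e. a z^2 + b z + c = 0 with a = -0.6, b = 0.67, c = 1.
  Discriminant D = b^2 - 4ac = (0.67)^2 - 4*(-0.6)*1 = 0.4489 - (-2.4) = 2.8489.
  D >= 0, so the roots are real: z = (-b +/- sqrt(D)) / (2a) = (-0.67 +/- 1.687868) / (-1.2).
    z_1 = (-0.67 + 1.687868) / (-1.2) = -0.8482,   |z_1| = 0.8482.
    z_2 = (-0.67 - 1.687868) / (-1.2) = 1.9649,   |z_2| = 1.9649.
Moduli of all roots: 5.0000, 0.8482, 1.9649.
All moduli strictly greater than 1? No.
Verdict: Not stationary.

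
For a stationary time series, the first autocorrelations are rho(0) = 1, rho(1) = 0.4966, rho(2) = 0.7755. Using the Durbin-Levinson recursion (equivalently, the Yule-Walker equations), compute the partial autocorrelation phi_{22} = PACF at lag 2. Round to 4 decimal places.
\phi_{22} = 0.7020

The PACF at lag k is phi_{kk}, the last component of the solution
to the Yule-Walker system G_k phi = r_k where
  (G_k)_{ij} = rho(|i - j|), (r_k)_i = rho(i), i,j = 1..k.
Equivalently, Durbin-Levinson gives phi_{kk} iteratively:
  phi_{11} = rho(1)
  phi_{kk} = [rho(k) - sum_{j=1..k-1} phi_{k-1,j} rho(k-j)]
            / [1 - sum_{j=1..k-1} phi_{k-1,j} rho(j)],
  phi_{k,j} = phi_{k-1,j} - phi_{kk} phi_{k-1,k-j},  j = 1..k-1.
Step k = 1:
  phi_11 = rho(1) = 0.4966.
Step k = 2:
  phi_22 = [rho(2) - phi_11 rho(1)] / [1 - phi_11 rho(1)] = [0.7755 - (0.4966)(0.4966)] / [1 - (0.4966)(0.4966)]
         = 0.52888844 / 0.75338844 = 0.702.
Therefore phi_{22} = 0.7020.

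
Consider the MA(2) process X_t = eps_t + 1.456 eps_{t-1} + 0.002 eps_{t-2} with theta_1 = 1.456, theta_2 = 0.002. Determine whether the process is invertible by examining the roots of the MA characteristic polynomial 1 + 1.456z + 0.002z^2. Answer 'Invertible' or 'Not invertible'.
\text{Not invertible}

The MA(q) characteristic polynomial is P(z) = 1 + 1.456z + 0.002z^2.
Invertibility requires all roots to lie outside the unit circle, i.e. |z| > 1 for every root.
Set 1 + (1.456) z + (0.002) z^2 = 0, i.e. a z^2 + b z + c = 0 with a = 0.002, b = 1.456, c = 1.
Discriminant D = b^2 - 4ac = (1.456)^2 - 4*(0.002)*1 = 2.119936 - (0.008) = 2.111936.
D >= 0, so the roots are real: z = (-b +/- sqrt(D)) / (2a) = (-1.456 +/- 1.45325) / (0.004).
  z_1 = (-1.456 + 1.45325) / (0.004) = -0.6875,   |z_1| = 0.6875.
  z_2 = (-1.456 - 1.45325) / (0.004) = -727.3125,   |z_2| = 727.3125.
Moduli of all roots: 0.6875, 727.3125.
All moduli strictly greater than 1? No.
Verdict: Not invertible.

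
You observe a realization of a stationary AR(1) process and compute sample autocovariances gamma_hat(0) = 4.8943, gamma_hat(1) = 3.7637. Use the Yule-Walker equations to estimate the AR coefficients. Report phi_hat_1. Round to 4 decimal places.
\hat\phi_{1} = 0.7690

The Yule-Walker equations for an AR(p) process read, in matrix form,
  Gamma_p phi = r_p,   with   (Gamma_p)_{ij} = gamma(|i - j|),
                       (r_p)_i = gamma(i),   i,j = 1..p.
Substitute the sample gammas (Toeplitz matrix and right-hand side of size 1):
  Gamma_p = [[4.8943]]
  r_p     = [3.7637]
With p = 1 this is the single equation gamma(0) phi_1 = gamma(1):
  phi_hat_1 = gamma(1) / gamma(0) = 3.7637 / 4.8943 = 0.7690.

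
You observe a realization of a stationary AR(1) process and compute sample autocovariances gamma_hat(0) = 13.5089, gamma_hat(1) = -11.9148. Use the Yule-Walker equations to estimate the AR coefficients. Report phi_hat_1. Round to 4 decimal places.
\hat\phi_{1} = -0.8820

The Yule-Walker equations for an AR(p) process read, in matrix form,
  Gamma_p phi = r_p,   with   (Gamma_p)_{ij} = gamma(|i - j|),
                       (r_p)_i = gamma(i),   i,j = 1..p.
Substitute the sample gammas (Toeplitz matrix and right-hand side of size 1):
  Gamma_p = [[13.5089]]
  r_p     = [-11.9148]
With p = 1 this is the single equation gamma(0) phi_1 = gamma(1):
  phi_hat_1 = gamma(1) / gamma(0) = -11.9148 / 13.5089 = -0.8820.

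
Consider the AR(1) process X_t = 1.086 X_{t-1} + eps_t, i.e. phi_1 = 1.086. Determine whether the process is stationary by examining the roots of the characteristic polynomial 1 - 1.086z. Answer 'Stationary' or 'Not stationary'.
\text{Not stationary}

The AR(p) characteristic polynomial is P(z) = 1 - 1.086z.
Stationarity requires all roots to lie outside the unit circle, i.e. |z| > 1 for every root.
This is linear in z: 1 + (-1.086) z = 0  =>  z = -1/(-1.086) = 0.92081,  |z| = 0.92081.
Moduli of all roots: 0.9208.
All moduli strictly greater than 1? No.
Verdict: Not stationary.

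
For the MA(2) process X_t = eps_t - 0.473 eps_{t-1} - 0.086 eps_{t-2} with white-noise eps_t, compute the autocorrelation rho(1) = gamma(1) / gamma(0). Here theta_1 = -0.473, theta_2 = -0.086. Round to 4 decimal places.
\rho(1) = -0.3512

For an MA(q) process with theta_0 = 1, the autocovariance is
  gamma(k) = sigma^2 * sum_{i=0..q-k} theta_i * theta_{i+k},
and rho(k) = gamma(k) / gamma(0). Sigma^2 cancels.
  numerator   = (1)*(-0.473) + (-0.473)*(-0.086) = -0.432322.
  denominator = (1)^2 + (-0.473)^2 + (-0.086)^2 = 1.231125.
  rho(1) = -0.432322 / 1.231125 = -0.3512.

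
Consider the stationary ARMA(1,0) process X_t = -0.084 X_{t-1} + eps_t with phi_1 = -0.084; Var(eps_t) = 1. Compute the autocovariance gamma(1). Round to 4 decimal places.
\gamma(1) = -0.0846

Multiply the model equation by X_{t-k} and take expectations. With theta_0 = psi_0 = 1 and psi_j the MA(infinity) weights, this gives
  gamma(k) - sum_i phi_i gamma(k-i) = c_k,
  c_k = sigma^2 * sum_{j=k..q} theta_j psi_{j-k}   (c_k = 0 for k > q),
using gamma(-m) = gamma(m).
Pure AR (q = 0): c_0 = sigma^2 = 1, c_k = 0 for k >= 1.
Equations for k = 0 and k = 1 (AR order 1):
  gamma(0) = phi_1 gamma(1) + c_0
  gamma(1) = phi_1 gamma(0) + c_1
Substituting the second into the first: gamma(0) (1 - phi_1^2) = c_0 + phi_1 c_1, so
  gamma(0) = c_0 / (1 - phi_1^2) = 1 / (1 - (-0.084)^2) = 1 / 0.992944 = 1.007106.
  gamma(1) = phi_1 gamma(0) = (-0.084)(1.007106) = -0.084597.
Therefore gamma(1) = -0.0846 (to 4 decimal places).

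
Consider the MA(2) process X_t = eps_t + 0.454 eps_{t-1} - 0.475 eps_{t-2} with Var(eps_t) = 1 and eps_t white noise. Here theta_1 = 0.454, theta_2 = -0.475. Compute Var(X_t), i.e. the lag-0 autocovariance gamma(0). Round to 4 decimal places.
\gamma(0) = 1.4317

For an MA(q) process X_t = eps_t + sum_i theta_i eps_{t-i} with
Var(eps_t) = sigma^2, the variance is
  gamma(0) = sigma^2 * (1 + sum_i theta_i^2).
  sum_i theta_i^2 = (0.454)^2 + (-0.475)^2 = 0.206116 + 0.225625 = 0.431741.
  gamma(0) = 1 * (1 + 0.431741) = 1 * 1.431741 = 1.431741, which rounds to 1.4317.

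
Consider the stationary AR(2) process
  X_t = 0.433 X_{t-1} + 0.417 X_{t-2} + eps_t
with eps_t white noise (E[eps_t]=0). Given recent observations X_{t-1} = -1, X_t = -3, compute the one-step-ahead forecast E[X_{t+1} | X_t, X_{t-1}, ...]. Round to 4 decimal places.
E[X_{t+1} \mid \mathcal F_t] = -1.7160

For an AR(p) model X_t = c + sum_i phi_i X_{t-i} + eps_t, the
one-step-ahead conditional mean is
  E[X_{t+1} | X_t, ...] = c + sum_i phi_i X_{t+1-i}.
Substitute known values:
  E[X_{t+1} | ...] = (0.433) * (-3) + (0.417) * (-1)
                   = -1.7160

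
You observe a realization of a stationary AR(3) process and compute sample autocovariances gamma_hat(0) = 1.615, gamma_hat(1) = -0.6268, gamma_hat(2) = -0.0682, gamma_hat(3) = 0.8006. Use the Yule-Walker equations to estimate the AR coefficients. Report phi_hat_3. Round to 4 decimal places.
\hat\phi_{3} = 0.4810

The Yule-Walker equations for an AR(p) process read, in matrix form,
  Gamma_p phi = r_p,   with   (Gamma_p)_{ij} = gamma(|i - j|),
                       (r_p)_i = gamma(i),   i,j = 1..p.
Substitute the sample gammas (Toeplitz matrix and right-hand side of size 3):
  Gamma_p = [[1.615, -0.6268, -0.0682], [-0.6268, 1.615, -0.6268], [-0.0682, -0.6268, 1.615]]
  r_p     = [-0.6268, -0.0682, 0.8006]
Written out (R1..R3):
  (R1) 1.615 phi_1 - 0.6268 phi_2 - 0.0682 phi_3 = -0.6268
  (R2) -0.6268 phi_1 + 1.615 phi_2 - 0.6268 phi_3 = -0.0682
  (R3) -0.0682 phi_1 - 0.6268 phi_2 + 1.615 phi_3 = 0.8006
Gaussian elimination:
  R2 <- R2 - (-0.6268/1.615) R1 = R2 - (-0.388111) R1:  1.371732 phi_2 - 0.653269 phi_3 = -0.311468
  R3 <- R3 - (-0.0682/1.615) R1 = R3 - (-0.042229) R1:  -0.653269 phi_2 + 1.61212 phi_3 = 0.774131
  R3 <- R3 - (-0.653269/1.371732) R2 = R3 - (-0.476237) R2:  1.301009 phi_3 = 0.625798
Back-substitution:
  phi_hat_3 = 0.625798 / 1.301009 = 0.48101
  phi_hat_2 = (-0.311468 - (-0.653269)(0.48101)) / 1.371732 = 0.002013
  phi_hat_1 = (-0.6268 - (-0.6268)(0.002013) - (-0.0682)(0.48101)) / 1.615 = -0.367018
So phi_hat = [-0.3670, 0.0020, 0.4810].
Therefore phi_hat_3 = 0.4810.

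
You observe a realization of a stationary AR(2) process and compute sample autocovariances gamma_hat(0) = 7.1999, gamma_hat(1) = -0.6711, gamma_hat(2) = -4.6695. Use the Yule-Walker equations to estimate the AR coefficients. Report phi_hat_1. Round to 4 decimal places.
\hat\phi_{1} = -0.1550

The Yule-Walker equations for an AR(p) process read, in matrix form,
  Gamma_p phi = r_p,   with   (Gamma_p)_{ij} = gamma(|i - j|),
                       (r_p)_i = gamma(i),   i,j = 1..p.
Substitute the sample gammas (Toeplitz matrix and right-hand side of size 2):
  Gamma_p = [[7.1999, -0.6711], [-0.6711, 7.1999]]
  r_p     = [-0.6711, -4.6695]
Written out:
  7.1999 phi_1 - 0.6711 phi_2 = -0.6711
  -0.6711 phi_1 + 7.1999 phi_2 = -4.6695
Solve by Cramer's rule:
  det = gamma(0)^2 - gamma(1)^2 = (7.1999)^2 - (-0.6711)^2 = 51.83856001 - 0.45037521 = 51.3881848
  phi_hat_1 = [gamma(1) gamma(0) - gamma(1) gamma(2)] / det = [(-0.6711)(7.1999) - (-0.6711)(-4.6695)] / 51.3881848 = -7.96555434 / 51.3881848 = -0.155
  phi_hat_2 = [gamma(0) gamma(2) - gamma(1)^2] / det = [(7.1999)(-4.6695) - (-0.6711)^2] / 51.3881848 = -34.07030826 / 51.3881848 = -0.663
So phi_hat = [-0.1550, -0.6630].
Therefore phi_hat_1 = -0.1550.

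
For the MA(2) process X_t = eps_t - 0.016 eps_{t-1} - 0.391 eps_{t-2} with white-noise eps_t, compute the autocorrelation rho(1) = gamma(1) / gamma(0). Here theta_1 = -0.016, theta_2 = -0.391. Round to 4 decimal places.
\rho(1) = -0.0084

For an MA(q) process with theta_0 = 1, the autocovariance is
  gamma(k) = sigma^2 * sum_{i=0..q-k} theta_i * theta_{i+k},
and rho(k) = gamma(k) / gamma(0). Sigma^2 cancels.
  numerator   = (1)*(-0.016) + (-0.016)*(-0.391) = -0.009744.
  denominator = (1)^2 + (-0.016)^2 + (-0.391)^2 = 1.153137.
  rho(1) = -0.009744 / 1.153137 = -0.0084.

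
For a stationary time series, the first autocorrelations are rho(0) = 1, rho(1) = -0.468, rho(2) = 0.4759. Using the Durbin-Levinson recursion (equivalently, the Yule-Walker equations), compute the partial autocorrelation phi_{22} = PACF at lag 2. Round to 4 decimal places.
\phi_{22} = 0.3289

The PACF at lag k is phi_{kk}, the last component of the solution
to the Yule-Walker system G_k phi = r_k where
  (G_k)_{ij} = rho(|i - j|), (r_k)_i = rho(i), i,j = 1..k.
Equivalently, Durbin-Levinson gives phi_{kk} iteratively:
  phi_{11} = rho(1)
  phi_{kk} = [rho(k) - sum_{j=1..k-1} phi_{k-1,j} rho(k-j)]
            / [1 - sum_{j=1..k-1} phi_{k-1,j} rho(j)],
  phi_{k,j} = phi_{k-1,j} - phi_{kk} phi_{k-1,k-j},  j = 1..k-1.
Step k = 1:
  phi_11 = rho(1) = -0.468.
Step k = 2:
  phi_22 = [rho(2) - phi_11 rho(1)] / [1 - phi_11 rho(1)] = [0.4759 - (-0.468)(-0.468)] / [1 - (-0.468)(-0.468)]
         = 0.256876 / 0.780976 = 0.3289.
Therefore phi_{22} = 0.3289.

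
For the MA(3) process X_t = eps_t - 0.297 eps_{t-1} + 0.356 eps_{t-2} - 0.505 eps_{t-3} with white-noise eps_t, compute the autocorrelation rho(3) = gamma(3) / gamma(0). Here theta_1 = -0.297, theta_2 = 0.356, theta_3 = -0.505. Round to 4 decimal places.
\rho(3) = -0.3435

For an MA(q) process with theta_0 = 1, the autocovariance is
  gamma(k) = sigma^2 * sum_{i=0..q-k} theta_i * theta_{i+k},
and rho(k) = gamma(k) / gamma(0). Sigma^2 cancels.
  numerator   = (1)*(-0.505) = -0.505.
  denominator = (1)^2 + (-0.297)^2 + (0.356)^2 + (-0.505)^2 = 1.46997.
  rho(3) = -0.505 / 1.46997 = -0.3435.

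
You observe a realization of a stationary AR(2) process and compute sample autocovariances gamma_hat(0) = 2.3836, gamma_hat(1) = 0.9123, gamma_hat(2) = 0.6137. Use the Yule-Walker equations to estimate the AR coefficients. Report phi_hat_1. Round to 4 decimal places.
\hat\phi_{1} = 0.3330

The Yule-Walker equations for an AR(p) process read, in matrix form,
  Gamma_p phi = r_p,   with   (Gamma_p)_{ij} = gamma(|i - j|),
                       (r_p)_i = gamma(i),   i,j = 1..p.
Substitute the sample gammas (Toeplitz matrix and right-hand side of size 2):
  Gamma_p = [[2.3836, 0.9123], [0.9123, 2.3836]]
  r_p     = [0.9123, 0.6137]
Written out:
  2.3836 phi_1 + 0.9123 phi_2 = 0.9123
  0.9123 phi_1 + 2.3836 phi_2 = 0.6137
Solve by Cramer's rule:
  det = gamma(0)^2 - gamma(1)^2 = (2.3836)^2 - (0.9123)^2 = 5.68154896 - 0.83229129 = 4.84925767
  phi_hat_1 = [gamma(1) gamma(0) - gamma(1) gamma(2)] / det = [(0.9123)(2.3836) - (0.9123)(0.6137)] / 4.84925767 = 1.61467977 / 4.84925767 = 0.333
  phi_hat_2 = [gamma(0) gamma(2) - gamma(1)^2] / det = [(2.3836)(0.6137) - (0.9123)^2] / 4.84925767 = 0.63052403 / 4.84925767 = 0.13
So phi_hat = [0.3330, 0.1300].
Therefore phi_hat_1 = 0.3330.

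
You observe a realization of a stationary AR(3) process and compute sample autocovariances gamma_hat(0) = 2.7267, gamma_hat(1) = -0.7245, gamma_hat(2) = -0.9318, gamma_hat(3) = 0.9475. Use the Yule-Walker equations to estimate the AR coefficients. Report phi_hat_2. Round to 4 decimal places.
\hat\phi_{2} = -0.3930

The Yule-Walker equations for an AR(p) process read, in matrix form,
  Gamma_p phi = r_p,   with   (Gamma_p)_{ij} = gamma(|i - j|),
                       (r_p)_i = gamma(i),   i,j = 1..p.
Substitute the sample gammas (Toeplitz matrix and right-hand side of size 3):
  Gamma_p = [[2.7267, -0.7245, -0.9318], [-0.7245, 2.7267, -0.7245], [-0.9318, -0.7245, 2.7267]]
  r_p     = [-0.7245, -0.9318, 0.9475]
Written out (R1..R3):
  (R1) 2.7267 phi_1 - 0.7245 phi_2 - 0.9318 phi_3 = -0.7245
  (R2) -0.7245 phi_1 + 2.7267 phi_2 - 0.7245 phi_3 = -0.9318
  (R3) -0.9318 phi_1 - 0.7245 phi_2 + 2.7267 phi_3 = 0.9475
Gaussian elimination:
  R2 <- R2 - (-0.7245/2.7267) R1 = R2 - (-0.265706) R1:  2.534196 phi_2 - 0.972085 phi_3 = -1.124304
  R3 <- R3 - (-0.9318/2.7267) R1 = R3 - (-0.341732) R1:  -0.972085 phi_2 + 2.408274 phi_3 = 0.699915
  R3 <- R3 - (-0.972085/2.534196) R2 = R3 - (-0.383587) R2:  2.035395 phi_3 = 0.268647
Back-substitution:
  phi_hat_3 = 0.268647 / 2.035395 = 0.131988
  phi_hat_2 = (-1.124304 - (-0.972085)(0.131988)) / 2.534196 = -0.393024
  phi_hat_1 = (-0.7245 - (-0.7245)(-0.393024) - (-0.9318)(0.131988)) / 2.7267 = -0.32503
So phi_hat = [-0.3250, -0.3930, 0.1320].
Therefore phi_hat_2 = -0.3930.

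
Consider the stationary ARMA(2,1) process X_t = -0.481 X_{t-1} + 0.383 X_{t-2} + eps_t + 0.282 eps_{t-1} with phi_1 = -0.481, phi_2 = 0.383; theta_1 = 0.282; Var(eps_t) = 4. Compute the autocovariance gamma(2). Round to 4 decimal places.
\gamma(2) = 4.9164

Multiply the model equation by X_{t-k} and take expectations. With theta_0 = psi_0 = 1 and psi_j the MA(infinity) weights, this gives
  gamma(k) - sum_i phi_i gamma(k-i) = c_k,
  c_k = sigma^2 * sum_{j=k..q} theta_j psi_{j-k}   (c_k = 0 for k > q),
using gamma(-m) = gamma(m).
psi-weights needed (psi_j = theta_j + sum_i phi_i psi_{j-i}):
  psi_1 = theta_1 + phi_1 = 0.282 + (-0.481) = -0.199
Right-hand sides:
  c_0 = sigma^2 (1 + theta_1 psi_1) = 4 * (1 + (0.282)(-0.199)) = 4 * 0.943882 = 3.775528
  c_1 = sigma^2 theta_1 = 4 * (0.282) = 1.128
  c_2 = 0
Equations for k = 0, 1, 2 (AR order 2, c_2 = 0):
  (E0) gamma(0) = phi_1 gamma(1) + phi_2 gamma(2) + c_0
  (E1) gamma(1) = phi_1 gamma(0) + phi_2 gamma(1) + c_1
  (E2) gamma(2) = phi_1 gamma(1) + phi_2 gamma(0)
From (E1): gamma(1) = A gamma(0) + B with
  A = phi_1 / (1 - phi_2) = -0.481 / 0.617 = -0.779579,   B = c_1 / (1 - phi_2) = 1.128 / 0.617 = 1.828201.
Insert (E2) into (E0): gamma(0) (1 - phi_2^2) = phi_1 (1 + phi_2) gamma(1) + c_0.
  phi_1 (1 + phi_2) = (-0.481)(1.383) = -0.665223,   1 - phi_2^2 = 0.853311.
Replace gamma(1) by A gamma(0) + B and collect gamma(0):
  gamma(0) [0.853311 - (-0.665223)(-0.779579)] = (-0.665223)(1.828201) + 3.775528
  gamma(0) * 0.334717 = 2.559367
  gamma(0) = 2.559367 / 0.334717 = 7.646351.
  gamma(1) = A gamma(0) + B = (-0.779579)(7.646351) + (1.828201) = -4.132731.
  gamma(2) = phi_1 gamma(1) + phi_2 gamma(0) = (-0.481)(-4.132731) + (0.383)(7.646351) = 4.916396.
Therefore gamma(2) = 4.9164 (to 4 decimal places).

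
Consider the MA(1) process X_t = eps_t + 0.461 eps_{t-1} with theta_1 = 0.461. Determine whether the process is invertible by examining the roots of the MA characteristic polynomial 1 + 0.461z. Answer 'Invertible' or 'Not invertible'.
\text{Invertible}

The MA(q) characteristic polynomial is P(z) = 1 + 0.461z.
Invertibility requires all roots to lie outside the unit circle, i.e. |z| > 1 for every root.
This is linear in z: 1 + (0.461) z = 0  =>  z = -1/(0.461) = -2.169197,  |z| = 2.169197.
Moduli of all roots: 2.1692.
All moduli strictly greater than 1? Yes.
Verdict: Invertible.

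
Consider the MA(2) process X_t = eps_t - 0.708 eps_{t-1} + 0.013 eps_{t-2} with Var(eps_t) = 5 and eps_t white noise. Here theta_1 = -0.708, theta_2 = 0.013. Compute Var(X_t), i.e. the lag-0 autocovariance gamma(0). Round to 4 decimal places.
\gamma(0) = 7.5072

For an MA(q) process X_t = eps_t + sum_i theta_i eps_{t-i} with
Var(eps_t) = sigma^2, the variance is
  gamma(0) = sigma^2 * (1 + sum_i theta_i^2).
  sum_i theta_i^2 = (-0.708)^2 + (0.013)^2 = 0.501264 + 0.000169 = 0.501433.
  gamma(0) = 5 * (1 + 0.501433) = 5 * 1.501433 = 7.507165, which rounds to 7.5072.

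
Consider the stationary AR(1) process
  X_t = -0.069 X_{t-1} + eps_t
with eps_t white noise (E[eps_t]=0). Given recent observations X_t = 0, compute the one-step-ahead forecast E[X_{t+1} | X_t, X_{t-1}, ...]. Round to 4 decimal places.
E[X_{t+1} \mid \mathcal F_t] = 0.0000

For an AR(p) model X_t = c + sum_i phi_i X_{t-i} + eps_t, the
one-step-ahead conditional mean is
  E[X_{t+1} | X_t, ...] = c + sum_i phi_i X_{t+1-i}.
Substitute known values:
  E[X_{t+1} | ...] = (-0.069) * (0)
                   = 0.0000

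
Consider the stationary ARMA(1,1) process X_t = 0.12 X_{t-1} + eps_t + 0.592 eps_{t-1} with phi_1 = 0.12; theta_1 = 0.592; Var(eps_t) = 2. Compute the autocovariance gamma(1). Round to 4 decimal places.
\gamma(1) = 1.5474

Multiply the model equation by X_{t-k} and take expectations. With theta_0 = psi_0 = 1 and psi_j the MA(infinity) weights, this gives
  gamma(k) - sum_i phi_i gamma(k-i) = c_k,
  c_k = sigma^2 * sum_{j=k..q} theta_j psi_{j-k}   (c_k = 0 for k > q),
using gamma(-m) = gamma(m).
psi-weights needed (psi_j = theta_j + sum_i phi_i psi_{j-i}):
  psi_1 = theta_1 + phi_1 = 0.592 + (0.12) = 0.712
Right-hand sides:
  c_0 = sigma^2 (1 + theta_1 psi_1) = 2 * (1 + (0.592)(0.712)) = 2 * 1.421504 = 2.843008
  c_1 = sigma^2 theta_1 = 2 * (0.592) = 1.184
  c_2 = 0
Equations for k = 0 and k = 1 (AR order 1):
  gamma(0) = phi_1 gamma(1) + c_0
  gamma(1) = phi_1 gamma(0) + c_1
Substituting the second into the first: gamma(0) (1 - phi_1^2) = c_0 + phi_1 c_1, so
  gamma(0) = (c_0 + phi_1 c_1) / (1 - phi_1^2) = (2.843008 + (0.12)(1.184)) / (1 - (0.12)^2) = 2.985088 / 0.9856 = 3.028701.
  gamma(1) = phi_1 gamma(0) + c_1 = (0.12)(3.028701) + (1.184) = 1.547444.
Therefore gamma(1) = 1.5474 (to 4 decimal places).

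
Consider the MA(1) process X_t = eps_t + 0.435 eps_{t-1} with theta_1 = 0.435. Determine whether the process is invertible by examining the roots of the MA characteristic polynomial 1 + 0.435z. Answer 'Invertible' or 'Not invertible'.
\text{Invertible}

The MA(q) characteristic polynomial is P(z) = 1 + 0.435z.
Invertibility requires all roots to lie outside the unit circle, i.e. |z| > 1 for every root.
This is linear in z: 1 + (0.435) z = 0  =>  z = -1/(0.435) = -2.298851,  |z| = 2.298851.
Moduli of all roots: 2.2989.
All moduli strictly greater than 1? Yes.
Verdict: Invertible.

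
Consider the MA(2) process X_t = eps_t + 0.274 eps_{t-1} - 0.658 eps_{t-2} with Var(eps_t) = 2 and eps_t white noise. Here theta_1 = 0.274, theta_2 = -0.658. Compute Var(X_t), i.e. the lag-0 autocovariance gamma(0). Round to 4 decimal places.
\gamma(0) = 3.0161

For an MA(q) process X_t = eps_t + sum_i theta_i eps_{t-i} with
Var(eps_t) = sigma^2, the variance is
  gamma(0) = sigma^2 * (1 + sum_i theta_i^2).
  sum_i theta_i^2 = (0.274)^2 + (-0.658)^2 = 0.075076 + 0.432964 = 0.50804.
  gamma(0) = 2 * (1 + 0.50804) = 2 * 1.50804 = 3.01608, which rounds to 3.0161.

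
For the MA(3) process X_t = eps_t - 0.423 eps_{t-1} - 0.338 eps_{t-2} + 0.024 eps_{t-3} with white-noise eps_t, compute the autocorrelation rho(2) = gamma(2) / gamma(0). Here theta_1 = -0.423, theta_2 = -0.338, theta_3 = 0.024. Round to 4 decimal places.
\rho(2) = -0.2691

For an MA(q) process with theta_0 = 1, the autocovariance is
  gamma(k) = sigma^2 * sum_{i=0..q-k} theta_i * theta_{i+k},
and rho(k) = gamma(k) / gamma(0). Sigma^2 cancels.
  numerator   = (1)*(-0.338) + (-0.423)*(0.024) = -0.348152.
  denominator = (1)^2 + (-0.423)^2 + (-0.338)^2 + (0.024)^2 = 1.293749.
  rho(2) = -0.348152 / 1.293749 = -0.2691.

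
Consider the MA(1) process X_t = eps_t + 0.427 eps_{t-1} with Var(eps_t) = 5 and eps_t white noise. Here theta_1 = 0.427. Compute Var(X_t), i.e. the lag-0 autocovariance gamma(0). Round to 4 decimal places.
\gamma(0) = 5.9116

For an MA(q) process X_t = eps_t + sum_i theta_i eps_{t-i} with
Var(eps_t) = sigma^2, the variance is
  gamma(0) = sigma^2 * (1 + sum_i theta_i^2).
  sum_i theta_i^2 = (0.427)^2 = 0.182329.
  gamma(0) = 5 * (1 + 0.182329) = 5 * 1.182329 = 5.911645, which rounds to 5.9116.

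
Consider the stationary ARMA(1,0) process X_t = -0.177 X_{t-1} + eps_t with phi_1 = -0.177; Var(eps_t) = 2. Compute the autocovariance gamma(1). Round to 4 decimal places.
\gamma(1) = -0.3654

Multiply the model equation by X_{t-k} and take expectations. With theta_0 = psi_0 = 1 and psi_j the MA(infinity) weights, this gives
  gamma(k) - sum_i phi_i gamma(k-i) = c_k,
  c_k = sigma^2 * sum_{j=k..q} theta_j psi_{j-k}   (c_k = 0 for k > q),
using gamma(-m) = gamma(m).
Pure AR (q = 0): c_0 = sigma^2 = 2, c_k = 0 for k >= 1.
Equations for k = 0 and k = 1 (AR order 1):
  gamma(0) = phi_1 gamma(1) + c_0
  gamma(1) = phi_1 gamma(0) + c_1
Substituting the second into the first: gamma(0) (1 - phi_1^2) = c_0 + phi_1 c_1, so
  gamma(0) = c_0 / (1 - phi_1^2) = 2 / (1 - (-0.177)^2) = 2 / 0.968671 = 2.064685.
  gamma(1) = phi_1 gamma(0) = (-0.177)(2.064685) = -0.365449.
Therefore gamma(1) = -0.3654 (to 4 decimal places).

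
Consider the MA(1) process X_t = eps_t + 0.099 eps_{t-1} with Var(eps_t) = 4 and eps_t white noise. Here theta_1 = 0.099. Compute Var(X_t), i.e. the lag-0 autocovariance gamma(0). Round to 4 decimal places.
\gamma(0) = 4.0392

For an MA(q) process X_t = eps_t + sum_i theta_i eps_{t-i} with
Var(eps_t) = sigma^2, the variance is
  gamma(0) = sigma^2 * (1 + sum_i theta_i^2).
  sum_i theta_i^2 = (0.099)^2 = 0.009801.
  gamma(0) = 4 * (1 + 0.009801) = 4 * 1.009801 = 4.039204, which rounds to 4.0392.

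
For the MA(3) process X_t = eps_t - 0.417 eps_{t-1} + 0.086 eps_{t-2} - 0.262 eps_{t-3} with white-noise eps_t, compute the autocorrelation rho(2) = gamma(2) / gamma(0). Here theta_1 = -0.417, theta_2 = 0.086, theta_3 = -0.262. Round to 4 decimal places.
\rho(2) = 0.1562

For an MA(q) process with theta_0 = 1, the autocovariance is
  gamma(k) = sigma^2 * sum_{i=0..q-k} theta_i * theta_{i+k},
and rho(k) = gamma(k) / gamma(0). Sigma^2 cancels.
  numerator   = (1)*(0.086) + (-0.417)*(-0.262) = 0.195254.
  denominator = (1)^2 + (-0.417)^2 + (0.086)^2 + (-0.262)^2 = 1.249929.
  rho(2) = 0.195254 / 1.249929 = 0.1562.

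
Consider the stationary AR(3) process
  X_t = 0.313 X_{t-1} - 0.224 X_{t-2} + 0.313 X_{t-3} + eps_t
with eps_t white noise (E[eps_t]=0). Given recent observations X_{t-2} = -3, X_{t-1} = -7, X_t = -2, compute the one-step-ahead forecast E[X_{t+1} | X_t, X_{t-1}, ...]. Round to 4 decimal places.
E[X_{t+1} \mid \mathcal F_t] = 0.0030

For an AR(p) model X_t = c + sum_i phi_i X_{t-i} + eps_t, the
one-step-ahead conditional mean is
  E[X_{t+1} | X_t, ...] = c + sum_i phi_i X_{t+1-i}.
Substitute known values:
  E[X_{t+1} | ...] = (0.313) * (-2) + (-0.224) * (-7) + (0.313) * (-3)
                   = 0.0030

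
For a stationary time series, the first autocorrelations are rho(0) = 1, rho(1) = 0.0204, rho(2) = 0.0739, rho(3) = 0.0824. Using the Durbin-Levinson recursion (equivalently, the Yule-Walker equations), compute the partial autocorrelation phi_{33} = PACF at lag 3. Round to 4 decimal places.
\phi_{33} = 0.0800

The PACF at lag k is phi_{kk}, the last component of the solution
to the Yule-Walker system G_k phi = r_k where
  (G_k)_{ij} = rho(|i - j|), (r_k)_i = rho(i), i,j = 1..k.
Equivalently, Durbin-Levinson gives phi_{kk} iteratively:
  phi_{11} = rho(1)
  phi_{kk} = [rho(k) - sum_{j=1..k-1} phi_{k-1,j} rho(k-j)]
            / [1 - sum_{j=1..k-1} phi_{k-1,j} rho(j)],
  phi_{k,j} = phi_{k-1,j} - phi_{kk} phi_{k-1,k-j},  j = 1..k-1.
Step k = 1:
  phi_11 = rho(1) = 0.0204.
Step k = 2:
  phi_22 = [rho(2) - phi_11 rho(1)] / [1 - phi_11 rho(1)] = [0.0739 - (0.0204)(0.0204)] / [1 - (0.0204)(0.0204)]
         = 0.07348384 / 0.99958384 = 0.073514.
  Update: phi_21 = phi_11 - phi_22 phi_11 = 0.0204 - (0.073514)(0.0204) = 0.0189.
Step k = 3:
  phi_33 = [rho(3) - phi_21 rho(2) - phi_22 rho(1)] / [1 - phi_21 rho(1) - phi_22 rho(2)]
    numerator   = 0.0824 - (0.0189)(0.0739) - (0.073514)(0.0204) = 0.07950357
    denominator = 1 - (0.0189)(0.0204) - (0.073514)(0.0739) = 0.99418172
  phi_33 = 0.07950357 / 0.99418172 = 0.08.
Therefore phi_{33} = 0.0800.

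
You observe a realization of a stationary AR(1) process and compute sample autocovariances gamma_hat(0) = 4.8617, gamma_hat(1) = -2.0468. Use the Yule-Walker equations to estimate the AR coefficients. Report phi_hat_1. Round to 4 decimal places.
\hat\phi_{1} = -0.4210

The Yule-Walker equations for an AR(p) process read, in matrix form,
  Gamma_p phi = r_p,   with   (Gamma_p)_{ij} = gamma(|i - j|),
                       (r_p)_i = gamma(i),   i,j = 1..p.
Substitute the sample gammas (Toeplitz matrix and right-hand side of size 1):
  Gamma_p = [[4.8617]]
  r_p     = [-2.0468]
With p = 1 this is the single equation gamma(0) phi_1 = gamma(1):
  phi_hat_1 = gamma(1) / gamma(0) = -2.0468 / 4.8617 = -0.4210.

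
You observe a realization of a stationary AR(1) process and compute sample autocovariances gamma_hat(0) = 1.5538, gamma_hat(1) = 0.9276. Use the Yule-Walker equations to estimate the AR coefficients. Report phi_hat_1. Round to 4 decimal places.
\hat\phi_{1} = 0.5970

The Yule-Walker equations for an AR(p) process read, in matrix form,
  Gamma_p phi = r_p,   with   (Gamma_p)_{ij} = gamma(|i - j|),
                       (r_p)_i = gamma(i),   i,j = 1..p.
Substitute the sample gammas (Toeplitz matrix and right-hand side of size 1):
  Gamma_p = [[1.5538]]
  r_p     = [0.9276]
With p = 1 this is the single equation gamma(0) phi_1 = gamma(1):
  phi_hat_1 = gamma(1) / gamma(0) = 0.9276 / 1.5538 = 0.5970.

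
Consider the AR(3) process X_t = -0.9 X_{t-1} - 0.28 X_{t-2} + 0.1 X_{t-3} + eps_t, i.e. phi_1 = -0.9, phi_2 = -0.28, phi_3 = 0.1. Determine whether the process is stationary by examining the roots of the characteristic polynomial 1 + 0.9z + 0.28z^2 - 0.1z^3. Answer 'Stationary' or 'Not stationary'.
\text{Stationary}

The AR(p) characteristic polynomial is P(z) = 1 + 0.9z + 0.28z^2 - 0.1z^3.
Stationarity requires all roots to lie outside the unit circle, i.e. |z| > 1 for every root.
Degree 3: look for a simple real root z0 first, then factor out (1 - z/z0) and solve the remaining quadratic.
Testing z0 = 5: P(5) = 1 + (0.9)(5) + (0.28)(5)^2 + (-0.1)(5)^3
  = 1 + (4.5) + (7) + (-12.5) = 0.  So z_0 = 5 is a root, |z_0| = 5.
Divide out the factor (1 - 0.2 z) = (1 - z/z0) (since 1/z0 = 0.2):
  P(z) = (1 - 0.2 z)(1 + (1.1) z + (0.5) z^2)
  [check: z-coef 1.1 - (0.2) = 0.9; z^2-coef 0.5 - (0.2)(1.1) = 0.28; z^3-coef -(0.2)(0.5) = -0.1.]
Remaining roots from the quadratic factor 1 + (1.1) z + (0.5) z^2:
  Set 1 + (1.1) z + (0.5) z^2 = 0, i.e. a z^2 + b z + c = 0 with a = 0.5, b = 1.1, c = 1.
  Discriminant D = b^2 - 4ac = (1.1)^2 - 4*(0.5)*1 = 1.21 - (2) = -0.79.
  D < 0, so the roots are the complex-conjugate pair z = (-b +/- i sqrt(-D)) / (2a) = -1.1 +/- 0.8888i.
  For a conjugate pair |z|^2 = z * conj(z) = (product of roots) = c/a = 1/(0.5) = 2, so |z| = sqrt(2) = 1.4142 for both roots.
Moduli of all roots: 5.0000, 1.4142, 1.4142.
All moduli strictly greater than 1? Yes.
Verdict: Stationary.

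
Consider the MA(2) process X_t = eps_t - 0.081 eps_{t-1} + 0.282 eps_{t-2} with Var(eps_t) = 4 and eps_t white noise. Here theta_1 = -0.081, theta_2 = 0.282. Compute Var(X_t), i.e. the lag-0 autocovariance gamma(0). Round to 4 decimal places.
\gamma(0) = 4.3443

For an MA(q) process X_t = eps_t + sum_i theta_i eps_{t-i} with
Var(eps_t) = sigma^2, the variance is
  gamma(0) = sigma^2 * (1 + sum_i theta_i^2).
  sum_i theta_i^2 = (-0.081)^2 + (0.282)^2 = 0.006561 + 0.079524 = 0.086085.
  gamma(0) = 4 * (1 + 0.086085) = 4 * 1.086085 = 4.34434, which rounds to 4.3443.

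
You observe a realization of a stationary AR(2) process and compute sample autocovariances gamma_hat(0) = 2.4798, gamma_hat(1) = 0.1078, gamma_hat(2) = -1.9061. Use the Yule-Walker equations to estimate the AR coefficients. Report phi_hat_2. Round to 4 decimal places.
\hat\phi_{2} = -0.7720

The Yule-Walker equations for an AR(p) process read, in matrix form,
  Gamma_p phi = r_p,   with   (Gamma_p)_{ij} = gamma(|i - j|),
                       (r_p)_i = gamma(i),   i,j = 1..p.
Substitute the sample gammas (Toeplitz matrix and right-hand side of size 2):
  Gamma_p = [[2.4798, 0.1078], [0.1078, 2.4798]]
  r_p     = [0.1078, -1.9061]
Written out:
  2.4798 phi_1 + 0.1078 phi_2 = 0.1078
  0.1078 phi_1 + 2.4798 phi_2 = -1.9061
Solve by Cramer's rule:
  det = gamma(0)^2 - gamma(1)^2 = (2.4798)^2 - (0.1078)^2 = 6.14940804 - 0.01162084 = 6.1377872
  phi_hat_1 = [gamma(1) gamma(0) - gamma(1) gamma(2)] / det = [(0.1078)(2.4798) - (0.1078)(-1.9061)] / 6.1377872 = 0.47280002 / 6.1377872 = 0.077
  phi_hat_2 = [gamma(0) gamma(2) - gamma(1)^2] / det = [(2.4798)(-1.9061) - (0.1078)^2] / 6.1377872 = -4.73836762 / 6.1377872 = -0.772
So phi_hat = [0.0770, -0.7720].
Therefore phi_hat_2 = -0.7720.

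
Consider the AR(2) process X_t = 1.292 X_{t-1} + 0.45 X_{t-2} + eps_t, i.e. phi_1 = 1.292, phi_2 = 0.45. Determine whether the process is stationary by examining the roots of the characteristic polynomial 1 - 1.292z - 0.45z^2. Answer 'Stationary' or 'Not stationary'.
\text{Not stationary}

The AR(p) characteristic polynomial is P(z) = 1 - 1.292z - 0.45z^2.
Stationarity requires all roots to lie outside the unit circle, i.e. |z| > 1 for every root.
Set 1 + (-1.292) z + (-0.45) z^2 = 0, i.e. a z^2 + b z + c = 0 with a = -0.45, b = -1.292, c = 1.
Discriminant D = b^2 - 4ac = (-1.292)^2 - 4*(-0.45)*1 = 1.669264 - (-1.8) = 3.469264.
D >= 0, so the roots are real: z = (-b +/- sqrt(D)) / (2a) = (1.292 +/- 1.862596) / (-0.9).
  z_1 = (1.292 + 1.862596) / (-0.9) = -3.5051,   |z_1| = 3.5051.
  z_2 = (1.292 - 1.862596) / (-0.9) = 0.634,   |z_2| = 0.634.
Moduli of all roots: 3.5051, 0.6340.
All moduli strictly greater than 1? No.
Verdict: Not stationary.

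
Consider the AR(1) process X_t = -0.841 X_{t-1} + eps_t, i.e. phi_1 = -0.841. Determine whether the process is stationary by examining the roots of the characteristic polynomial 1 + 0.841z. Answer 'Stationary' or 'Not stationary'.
\text{Stationary}

The AR(p) characteristic polynomial is P(z) = 1 + 0.841z.
Stationarity requires all roots to lie outside the unit circle, i.e. |z| > 1 for every root.
This is linear in z: 1 + (0.841) z = 0  =>  z = -1/(0.841) = -1.189061,  |z| = 1.189061.
Moduli of all roots: 1.1891.
All moduli strictly greater than 1? Yes.
Verdict: Stationary.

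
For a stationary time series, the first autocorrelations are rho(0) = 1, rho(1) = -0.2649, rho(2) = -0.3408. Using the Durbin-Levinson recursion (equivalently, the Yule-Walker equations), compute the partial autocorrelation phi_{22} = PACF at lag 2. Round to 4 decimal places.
\phi_{22} = -0.4420

The PACF at lag k is phi_{kk}, the last component of the solution
to the Yule-Walker system G_k phi = r_k where
  (G_k)_{ij} = rho(|i - j|), (r_k)_i = rho(i), i,j = 1..k.
Equivalently, Durbin-Levinson gives phi_{kk} iteratively:
  phi_{11} = rho(1)
  phi_{kk} = [rho(k) - sum_{j=1..k-1} phi_{k-1,j} rho(k-j)]
            / [1 - sum_{j=1..k-1} phi_{k-1,j} rho(j)],
  phi_{k,j} = phi_{k-1,j} - phi_{kk} phi_{k-1,k-j},  j = 1..k-1.
Step k = 1:
  phi_11 = rho(1) = -0.2649.
Step k = 2:
  phi_22 = [rho(2) - phi_11 rho(1)] / [1 - phi_11 rho(1)] = [-0.3408 - (-0.2649)(-0.2649)] / [1 - (-0.2649)(-0.2649)]
         = -0.41097201 / 0.92982799 = -0.442.
Therefore phi_{22} = -0.4420.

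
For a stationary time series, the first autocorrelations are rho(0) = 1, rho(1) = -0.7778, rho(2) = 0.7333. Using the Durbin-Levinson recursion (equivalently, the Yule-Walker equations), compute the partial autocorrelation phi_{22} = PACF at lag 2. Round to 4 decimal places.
\phi_{22} = 0.3249

The PACF at lag k is phi_{kk}, the last component of the solution
to the Yule-Walker system G_k phi = r_k where
  (G_k)_{ij} = rho(|i - j|), (r_k)_i = rho(i), i,j = 1..k.
Equivalently, Durbin-Levinson gives phi_{kk} iteratively:
  phi_{11} = rho(1)
  phi_{kk} = [rho(k) - sum_{j=1..k-1} phi_{k-1,j} rho(k-j)]
            / [1 - sum_{j=1..k-1} phi_{k-1,j} rho(j)],
  phi_{k,j} = phi_{k-1,j} - phi_{kk} phi_{k-1,k-j},  j = 1..k-1.
Step k = 1:
  phi_11 = rho(1) = -0.7778.
Step k = 2:
  phi_22 = [rho(2) - phi_11 rho(1)] / [1 - phi_11 rho(1)] = [0.7333 - (-0.7778)(-0.7778)] / [1 - (-0.7778)(-0.7778)]
         = 0.12832716 / 0.39502716 = 0.3249.
Therefore phi_{22} = 0.3249.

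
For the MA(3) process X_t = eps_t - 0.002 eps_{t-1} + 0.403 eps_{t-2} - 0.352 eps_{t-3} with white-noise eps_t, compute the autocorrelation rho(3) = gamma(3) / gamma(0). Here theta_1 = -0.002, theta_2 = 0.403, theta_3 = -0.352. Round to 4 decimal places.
\rho(3) = -0.2736

For an MA(q) process with theta_0 = 1, the autocovariance is
  gamma(k) = sigma^2 * sum_{i=0..q-k} theta_i * theta_{i+k},
and rho(k) = gamma(k) / gamma(0). Sigma^2 cancels.
  numerator   = (1)*(-0.352) = -0.352.
  denominator = (1)^2 + (-0.002)^2 + (0.403)^2 + (-0.352)^2 = 1.286317.
  rho(3) = -0.352 / 1.286317 = -0.2736.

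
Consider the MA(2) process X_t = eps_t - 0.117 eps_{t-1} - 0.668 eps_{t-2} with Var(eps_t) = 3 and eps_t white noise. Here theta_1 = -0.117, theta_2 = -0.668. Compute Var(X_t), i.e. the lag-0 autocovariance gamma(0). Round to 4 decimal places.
\gamma(0) = 4.3797

For an MA(q) process X_t = eps_t + sum_i theta_i eps_{t-i} with
Var(eps_t) = sigma^2, the variance is
  gamma(0) = sigma^2 * (1 + sum_i theta_i^2).
  sum_i theta_i^2 = (-0.117)^2 + (-0.668)^2 = 0.013689 + 0.446224 = 0.459913.
  gamma(0) = 3 * (1 + 0.459913) = 3 * 1.459913 = 4.379739, which rounds to 4.3797.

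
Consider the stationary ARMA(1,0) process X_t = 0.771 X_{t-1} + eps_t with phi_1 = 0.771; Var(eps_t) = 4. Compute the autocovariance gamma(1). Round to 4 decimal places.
\gamma(1) = 7.6043

Multiply the model equation by X_{t-k} and take expectations. With theta_0 = psi_0 = 1 and psi_j the MA(infinity) weights, this gives
  gamma(k) - sum_i phi_i gamma(k-i) = c_k,
  c_k = sigma^2 * sum_{j=k..q} theta_j psi_{j-k}   (c_k = 0 for k > q),
using gamma(-m) = gamma(m).
Pure AR (q = 0): c_0 = sigma^2 = 4, c_k = 0 for k >= 1.
Equations for k = 0 and k = 1 (AR order 1):
  gamma(0) = phi_1 gamma(1) + c_0
  gamma(1) = phi_1 gamma(0) + c_1
Substituting the second into the first: gamma(0) (1 - phi_1^2) = c_0 + phi_1 c_1, so
  gamma(0) = c_0 / (1 - phi_1^2) = 4 / (1 - (0.771)^2) = 4 / 0.405559 = 9.86293.
  gamma(1) = phi_1 gamma(0) = (0.771)(9.86293) = 7.604319.
Therefore gamma(1) = 7.6043 (to 4 decimal places).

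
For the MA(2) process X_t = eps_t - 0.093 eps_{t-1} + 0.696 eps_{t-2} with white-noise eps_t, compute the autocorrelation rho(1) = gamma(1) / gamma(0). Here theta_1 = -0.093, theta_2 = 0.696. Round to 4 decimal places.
\rho(1) = -0.1056

For an MA(q) process with theta_0 = 1, the autocovariance is
  gamma(k) = sigma^2 * sum_{i=0..q-k} theta_i * theta_{i+k},
and rho(k) = gamma(k) / gamma(0). Sigma^2 cancels.
  numerator   = (1)*(-0.093) + (-0.093)*(0.696) = -0.157728.
  denominator = (1)^2 + (-0.093)^2 + (0.696)^2 = 1.493065.
  rho(1) = -0.157728 / 1.493065 = -0.1056.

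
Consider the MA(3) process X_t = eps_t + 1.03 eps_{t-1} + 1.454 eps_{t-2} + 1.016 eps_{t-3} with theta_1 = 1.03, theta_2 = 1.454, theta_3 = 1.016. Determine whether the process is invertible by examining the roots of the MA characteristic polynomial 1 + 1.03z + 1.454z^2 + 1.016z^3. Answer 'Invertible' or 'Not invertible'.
\text{Not invertible}

The MA(q) characteristic polynomial is P(z) = 1 + 1.03z + 1.454z^2 + 1.016z^3.
Invertibility requires all roots to lie outside the unit circle, i.e. |z| > 1 for every root.
Degree 3: look for a simple real root z0 first, then factor out (1 - z/z0) and solve the remaining quadratic.
Testing z0 = -1.25: P(-1.25) = 1 + (1.03)(-1.25) + (1.454)(-1.25)^2 + (1.016)(-1.25)^3
  = 1 + (-1.2875) + (2.271875) + (-1.984375) = 0.  So z_0 = -1.25 is a root, |z_0| = 1.25.
Divide out the factor (1 + 0.8 z) = (1 - z/z0) (since 1/z0 = -0.8):
  P(z) = (1 + 0.8 z)(1 + (0.23) z + (1.27) z^2)
  [check: z-coef 0.23 - (-0.8) = 1.03; z^2-coef 1.27 - (-0.8)(0.23) = 1.454; z^3-coef -(-0.8)(1.27) = 1.016.]
Remaining roots from the quadratic factor 1 + (0.23) z + (1.27) z^2:
  Set 1 + (0.23) z + (1.27) z^2 = 0, i.e. a z^2 + b z + c = 0 with a = 1.27, b = 0.23, c = 1.
  Discriminant D = b^2 - 4ac = (0.23)^2 - 4*(1.27)*1 = 0.0529 - (5.08) = -5.0271.
  D < 0, so the roots are the complex-conjugate pair z = (-b +/- i sqrt(-D)) / (2a) = -0.0906 +/- 0.8827i.
  For a conjugate pair |z|^2 = z * conj(z) = (product of roots) = c/a = 1/(1.27) = 0.787402, so |z| = sqrt(0.787402) = 0.8874 for both roots.
Moduli of all roots: 1.2500, 0.8874, 0.8874.
All moduli strictly greater than 1? No.
Verdict: Not invertible.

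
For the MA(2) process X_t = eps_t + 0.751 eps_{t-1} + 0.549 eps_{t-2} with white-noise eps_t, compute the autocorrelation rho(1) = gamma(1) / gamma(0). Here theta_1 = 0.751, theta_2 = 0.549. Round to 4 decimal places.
\rho(1) = 0.6236

For an MA(q) process with theta_0 = 1, the autocovariance is
  gamma(k) = sigma^2 * sum_{i=0..q-k} theta_i * theta_{i+k},
and rho(k) = gamma(k) / gamma(0). Sigma^2 cancels.
  numerator   = (1)*(0.751) + (0.751)*(0.549) = 1.163299.
  denominator = (1)^2 + (0.751)^2 + (0.549)^2 = 1.865402.
  rho(1) = 1.163299 / 1.865402 = 0.6236.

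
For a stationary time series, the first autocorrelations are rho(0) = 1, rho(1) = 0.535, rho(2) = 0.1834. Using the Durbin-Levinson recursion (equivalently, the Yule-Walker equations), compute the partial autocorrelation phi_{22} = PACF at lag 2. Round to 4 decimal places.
\phi_{22} = -0.1441

The PACF at lag k is phi_{kk}, the last component of the solution
to the Yule-Walker system G_k phi = r_k where
  (G_k)_{ij} = rho(|i - j|), (r_k)_i = rho(i), i,j = 1..k.
Equivalently, Durbin-Levinson gives phi_{kk} iteratively:
  phi_{11} = rho(1)
  phi_{kk} = [rho(k) - sum_{j=1..k-1} phi_{k-1,j} rho(k-j)]
            / [1 - sum_{j=1..k-1} phi_{k-1,j} rho(j)],
  phi_{k,j} = phi_{k-1,j} - phi_{kk} phi_{k-1,k-j},  j = 1..k-1.
Step k = 1:
  phi_11 = rho(1) = 0.535.
Step k = 2:
  phi_22 = [rho(2) - phi_11 rho(1)] / [1 - phi_11 rho(1)] = [0.1834 - (0.535)(0.535)] / [1 - (0.535)(0.535)]
         = -0.102825 / 0.713775 = -0.1441.
Therefore phi_{22} = -0.1441.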